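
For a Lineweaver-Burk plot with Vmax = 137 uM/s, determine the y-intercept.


y-intercept = 1/Vmax
= 1/137
= 0.0073 s/uM

0.0073 s/uM


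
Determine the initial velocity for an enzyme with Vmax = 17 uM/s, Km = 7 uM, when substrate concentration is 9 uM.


v = Vmax * [S] / (Km + [S])
v = 17 * 9 / (7 + 9)
v = 9.5625 uM/s

9.5625 uM/s


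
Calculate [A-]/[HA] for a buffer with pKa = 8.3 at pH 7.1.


[A-]/[HA] = 10^(pH - pKa)
= 10^(7.1 - 8.3)
= 0.0631

0.0631


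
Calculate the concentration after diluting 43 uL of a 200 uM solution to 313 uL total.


C2 = C1 * V1 / V2
C2 = 200 * 43 / 313
C2 = 27.476 uM

27.476 uM


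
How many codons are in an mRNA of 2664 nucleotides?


codons = nucleotides / 3
codons = 2664 / 3 = 888

888


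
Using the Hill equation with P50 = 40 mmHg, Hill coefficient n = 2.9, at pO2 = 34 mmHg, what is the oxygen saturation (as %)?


Y = pO2^n / (P50^n + pO2^n)
Y = 34^2.9 / (40^2.9 + 34^2.9)
Y = 38.43%

38.43%


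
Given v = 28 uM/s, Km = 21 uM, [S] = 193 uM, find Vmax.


Vmax = v * (Km + [S]) / [S]
Vmax = 28 * (21 + 193) / 193
Vmax = 31.0466 uM/s

31.0466 uM/s


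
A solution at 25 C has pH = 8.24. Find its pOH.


pOH = 14 - pH
pOH = 14 - 8.24
pOH = 5.76

5.76


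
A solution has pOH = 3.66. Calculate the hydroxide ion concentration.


[OH-] = 10^(-pOH)
[OH-] = 10^(-3.66)
[OH-] = 2.188e-04 M

2.188e-04 M


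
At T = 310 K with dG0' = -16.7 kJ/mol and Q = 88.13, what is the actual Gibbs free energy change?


dG = dG0' + RT * ln(Q) / 1000
dG = -16.7 + 8.314 * 310 * ln(88.13) / 1000
dG = -5.1566 kJ/mol

-5.1566 kJ/mol


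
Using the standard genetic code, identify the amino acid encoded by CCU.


Standard genetic code lookup.
Codon CCU -> Pro

Pro


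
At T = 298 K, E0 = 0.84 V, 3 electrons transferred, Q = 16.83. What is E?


E = E0 - (RT/nF) * ln(Q)
E = 0.84 - (8.314 * 298 / (3 * 96485)) * ln(16.83)
E = 0.8158 V

0.8158 V


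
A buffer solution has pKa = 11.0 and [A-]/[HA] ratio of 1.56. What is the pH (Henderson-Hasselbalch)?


pH = pKa + log10([A-]/[HA])
pH = 11.0 + log10(1.56)
pH = 11.1931

11.1931


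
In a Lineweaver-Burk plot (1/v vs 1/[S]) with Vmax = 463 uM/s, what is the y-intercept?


y-intercept = 1/Vmax
= 1/463
= 0.0022 s/uM

0.0022 s/uM


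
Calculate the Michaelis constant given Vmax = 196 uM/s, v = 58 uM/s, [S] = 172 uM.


Km = [S] * (Vmax - v) / v
Km = 172 * (196 - 58) / 58
Km = 409.2414 uM

409.2414 uM


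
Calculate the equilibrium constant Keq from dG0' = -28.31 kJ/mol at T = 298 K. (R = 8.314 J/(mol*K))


Keq = exp(-dG0 * 1000 / (R * T))
Keq = exp(-(-28.31) * 1000 / (8.314 * 298))
Keq = 91721.2625

91721.2625


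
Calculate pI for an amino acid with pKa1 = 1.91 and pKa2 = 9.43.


pI = (pKa1 + pKa2) / 2
pI = (1.91 + 9.43) / 2
pI = 5.67

5.67


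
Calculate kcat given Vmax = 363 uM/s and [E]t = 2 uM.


kcat = Vmax / [E]t
kcat = 363 / 2
kcat = 181.5 s^-1

181.5 s^-1


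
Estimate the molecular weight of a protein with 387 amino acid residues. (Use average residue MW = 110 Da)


MW = n_residues * 110 Da
MW = 387 * 110
MW = 42570 Da

42570 Da


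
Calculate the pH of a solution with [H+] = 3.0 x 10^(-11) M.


pH = -log10([H+])
pH = -log10(3.0 x 10^(-11))
pH = 10.5229

10.5229


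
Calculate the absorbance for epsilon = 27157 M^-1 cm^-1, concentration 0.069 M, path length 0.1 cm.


A = epsilon * c * l
A = 27157 * 0.069 * 0.1
A = 187.3833

187.3833


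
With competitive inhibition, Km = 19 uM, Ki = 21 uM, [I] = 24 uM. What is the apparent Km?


Km_app = Km * (1 + [I]/Ki)
Km_app = 19 * (1 + 24/21)
Km_app = 40.7143 uM

40.7143 uM


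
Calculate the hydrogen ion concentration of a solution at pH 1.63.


[H+] = 10^(-pH)
[H+] = 10^(-1.63)
[H+] = 0.0234 M

0.0234 M


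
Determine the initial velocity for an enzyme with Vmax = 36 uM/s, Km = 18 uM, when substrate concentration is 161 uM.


v = Vmax * [S] / (Km + [S])
v = 36 * 161 / (18 + 161)
v = 32.3799 uM/s

32.3799 uM/s


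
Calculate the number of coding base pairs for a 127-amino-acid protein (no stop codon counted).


Each amino acid = 1 codon = 3 bp
bp = 127 * 3 = 381 bp

381 bp


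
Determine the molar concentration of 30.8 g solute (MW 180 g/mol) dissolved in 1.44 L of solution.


C = (mass / MW) / volume
C = (30.8 / 180) / 1.44
C = 0.1188 M

0.1188 M


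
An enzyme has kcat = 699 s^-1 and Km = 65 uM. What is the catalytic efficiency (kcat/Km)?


Catalytic efficiency = kcat / Km
= 699 / 65
= 10.7538 uM^-1*s^-1

10.7538 uM^-1*s^-1


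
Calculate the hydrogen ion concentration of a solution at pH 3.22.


[H+] = 10^(-pH)
[H+] = 10^(-3.22)
[H+] = 6.026e-04 M

6.026e-04 M


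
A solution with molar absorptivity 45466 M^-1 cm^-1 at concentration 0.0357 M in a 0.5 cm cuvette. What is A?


A = epsilon * c * l
A = 45466 * 0.0357 * 0.5
A = 811.5681

811.5681


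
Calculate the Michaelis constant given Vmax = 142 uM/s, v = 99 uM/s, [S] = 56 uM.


Km = [S] * (Vmax - v) / v
Km = 56 * (142 - 99) / 99
Km = 24.3232 uM

24.3232 uM


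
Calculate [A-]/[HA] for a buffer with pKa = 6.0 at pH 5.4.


[A-]/[HA] = 10^(pH - pKa)
= 10^(5.4 - 6.0)
= 0.2512

0.2512


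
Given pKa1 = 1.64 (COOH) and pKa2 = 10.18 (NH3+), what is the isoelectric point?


pI = (pKa1 + pKa2) / 2
pI = (1.64 + 10.18) / 2
pI = 5.91

5.91


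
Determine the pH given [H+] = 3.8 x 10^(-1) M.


pH = -log10([H+])
pH = -log10(3.8 x 10^(-1))
pH = 0.4202

0.4202


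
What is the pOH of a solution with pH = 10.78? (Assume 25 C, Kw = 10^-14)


pOH = 14 - pH
pOH = 14 - 10.78
pOH = 3.22

3.22


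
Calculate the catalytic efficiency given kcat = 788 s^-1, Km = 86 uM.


Catalytic efficiency = kcat / Km
= 788 / 86
= 9.1628 uM^-1*s^-1

9.1628 uM^-1*s^-1


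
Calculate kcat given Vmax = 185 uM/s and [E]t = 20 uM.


kcat = Vmax / [E]t
kcat = 185 / 20
kcat = 9.25 s^-1

9.25 s^-1


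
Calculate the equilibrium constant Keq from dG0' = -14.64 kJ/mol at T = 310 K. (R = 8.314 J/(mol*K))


Keq = exp(-dG0 * 1000 / (R * T))
Keq = exp(-(-14.64) * 1000 / (8.314 * 310))
Keq = 293.03

293.03


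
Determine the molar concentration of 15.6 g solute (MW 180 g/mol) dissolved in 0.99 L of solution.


C = (mass / MW) / volume
C = (15.6 / 180) / 0.99
C = 0.0875 M

0.0875 M


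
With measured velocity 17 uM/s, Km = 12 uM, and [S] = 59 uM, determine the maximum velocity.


Vmax = v * (Km + [S]) / [S]
Vmax = 17 * (12 + 59) / 59
Vmax = 20.4576 uM/s

20.4576 uM/s


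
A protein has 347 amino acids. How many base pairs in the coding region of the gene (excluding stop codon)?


Each amino acid = 1 codon = 3 bp
bp = 347 * 3 = 1041 bp

1041 bp


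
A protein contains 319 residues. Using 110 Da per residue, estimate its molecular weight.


MW = n_residues * 110 Da
MW = 319 * 110
MW = 35090 Da

35090 Da


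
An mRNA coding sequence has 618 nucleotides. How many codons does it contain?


codons = nucleotides / 3
codons = 618 / 3 = 206

206


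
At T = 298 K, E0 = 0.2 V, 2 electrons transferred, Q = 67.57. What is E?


E = E0 - (RT/nF) * ln(Q)
E = 0.2 - (8.314 * 298 / (2 * 96485)) * ln(67.57)
E = 0.1459 V

0.1459 V


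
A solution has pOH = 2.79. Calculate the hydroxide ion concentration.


[OH-] = 10^(-pOH)
[OH-] = 10^(-2.79)
[OH-] = 0.0016 M

0.0016 M


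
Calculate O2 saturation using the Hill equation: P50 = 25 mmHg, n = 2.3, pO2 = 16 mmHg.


Y = pO2^n / (P50^n + pO2^n)
Y = 16^2.3 / (25^2.3 + 16^2.3)
Y = 26.38%

26.38%


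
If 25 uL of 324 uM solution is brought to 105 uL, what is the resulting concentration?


C2 = C1 * V1 / V2
C2 = 324 * 25 / 105
C2 = 77.1429 uM

77.1429 uM


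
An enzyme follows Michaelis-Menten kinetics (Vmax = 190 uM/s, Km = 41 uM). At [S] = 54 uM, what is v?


v = Vmax * [S] / (Km + [S])
v = 190 * 54 / (41 + 54)
v = 108.0 uM/s

108.0 uM/s


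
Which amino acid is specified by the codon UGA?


Standard genetic code lookup.
Codon UGA -> Stop

Stop


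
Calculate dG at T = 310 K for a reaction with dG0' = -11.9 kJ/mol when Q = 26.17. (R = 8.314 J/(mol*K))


dG = dG0' + RT * ln(Q) / 1000
dG = -11.9 + 8.314 * 310 * ln(26.17) / 1000
dG = -3.486 kJ/mol

-3.486 kJ/mol


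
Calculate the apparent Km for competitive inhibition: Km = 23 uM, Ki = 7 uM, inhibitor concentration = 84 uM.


Km_app = Km * (1 + [I]/Ki)
Km_app = 23 * (1 + 84/7)
Km_app = 299.0 uM

299.0 uM


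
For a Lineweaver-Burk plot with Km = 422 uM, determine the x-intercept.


x-intercept = -1/Km
= -1/422
= -0.0024 1/uM

-0.0024 1/uM


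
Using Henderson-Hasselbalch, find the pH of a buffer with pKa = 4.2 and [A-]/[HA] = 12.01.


pH = pKa + log10([A-]/[HA])
pH = 4.2 + log10(12.01)
pH = 5.2795

5.2795


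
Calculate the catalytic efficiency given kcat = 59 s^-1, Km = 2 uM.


Catalytic efficiency = kcat / Km
= 59 / 2
= 29.5 uM^-1*s^-1

29.5 uM^-1*s^-1


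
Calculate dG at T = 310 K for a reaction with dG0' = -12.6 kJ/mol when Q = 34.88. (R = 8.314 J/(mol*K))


dG = dG0' + RT * ln(Q) / 1000
dG = -12.6 + 8.314 * 310 * ln(34.88) / 1000
dG = -3.4455 kJ/mol

-3.4455 kJ/mol


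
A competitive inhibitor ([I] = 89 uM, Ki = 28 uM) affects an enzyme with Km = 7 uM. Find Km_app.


Km_app = Km * (1 + [I]/Ki)
Km_app = 7 * (1 + 89/28)
Km_app = 29.25 uM

29.25 uM


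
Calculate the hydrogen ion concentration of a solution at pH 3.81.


[H+] = 10^(-pH)
[H+] = 10^(-3.81)
[H+] = 1.549e-04 M

1.549e-04 M


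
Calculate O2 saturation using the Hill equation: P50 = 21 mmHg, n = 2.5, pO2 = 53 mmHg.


Y = pO2^n / (P50^n + pO2^n)
Y = 53^2.5 / (21^2.5 + 53^2.5)
Y = 91.01%

91.01%


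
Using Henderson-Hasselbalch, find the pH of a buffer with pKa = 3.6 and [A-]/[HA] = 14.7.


pH = pKa + log10([A-]/[HA])
pH = 3.6 + log10(14.7)
pH = 4.7673

4.7673


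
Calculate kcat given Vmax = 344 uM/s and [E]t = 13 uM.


kcat = Vmax / [E]t
kcat = 344 / 13
kcat = 26.4615 s^-1

26.4615 s^-1


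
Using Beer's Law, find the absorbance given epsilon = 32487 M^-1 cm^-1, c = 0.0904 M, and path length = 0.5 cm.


A = epsilon * c * l
A = 32487 * 0.0904 * 0.5
A = 1468.4124

1468.4124


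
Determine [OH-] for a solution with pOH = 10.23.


[OH-] = 10^(-pOH)
[OH-] = 10^(-10.23)
[OH-] = 5.888e-11 M

5.888e-11 M


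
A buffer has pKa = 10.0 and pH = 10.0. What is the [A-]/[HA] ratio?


[A-]/[HA] = 10^(pH - pKa)
= 10^(10.0 - 10.0)
= 1.0

1.0


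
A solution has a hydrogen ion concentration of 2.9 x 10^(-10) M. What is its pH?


pH = -log10([H+])
pH = -log10(2.9 x 10^(-10))
pH = 9.5376

9.5376


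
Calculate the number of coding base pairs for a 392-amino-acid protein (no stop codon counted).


Each amino acid = 1 codon = 3 bp
bp = 392 * 3 = 1176 bp

1176 bp


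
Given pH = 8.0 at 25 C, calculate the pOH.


pOH = 14 - pH
pOH = 14 - 8.0
pOH = 6.0

6.0


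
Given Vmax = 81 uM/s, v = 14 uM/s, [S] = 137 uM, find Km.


Km = [S] * (Vmax - v) / v
Km = 137 * (81 - 14) / 14
Km = 655.6429 uM

655.6429 uM


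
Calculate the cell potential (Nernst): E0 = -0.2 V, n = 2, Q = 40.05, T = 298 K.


E = E0 - (RT/nF) * ln(Q)
E = -0.2 - (8.314 * 298 / (2 * 96485)) * ln(40.05)
E = -0.2474 V

-0.2474 V


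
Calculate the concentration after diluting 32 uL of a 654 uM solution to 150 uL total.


C2 = C1 * V1 / V2
C2 = 654 * 32 / 150
C2 = 139.52 uM

139.52 uM


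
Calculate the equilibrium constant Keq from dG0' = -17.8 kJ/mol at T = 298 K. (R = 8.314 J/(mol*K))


Keq = exp(-dG0 * 1000 / (R * T))
Keq = exp(-(-17.8) * 1000 / (8.314 * 298))
Keq = 1318.7679

1318.7679


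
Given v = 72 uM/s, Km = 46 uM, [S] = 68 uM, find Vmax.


Vmax = v * (Km + [S]) / [S]
Vmax = 72 * (46 + 68) / 68
Vmax = 120.7059 uM/s

120.7059 uM/s


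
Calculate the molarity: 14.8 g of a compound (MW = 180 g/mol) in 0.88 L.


C = (mass / MW) / volume
C = (14.8 / 180) / 0.88
C = 0.0934 M

0.0934 M


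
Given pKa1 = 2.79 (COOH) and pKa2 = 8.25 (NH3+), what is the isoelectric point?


pI = (pKa1 + pKa2) / 2
pI = (2.79 + 8.25) / 2
pI = 5.52

5.52


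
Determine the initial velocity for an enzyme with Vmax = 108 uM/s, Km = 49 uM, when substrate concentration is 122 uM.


v = Vmax * [S] / (Km + [S])
v = 108 * 122 / (49 + 122)
v = 77.0526 uM/s

77.0526 uM/s


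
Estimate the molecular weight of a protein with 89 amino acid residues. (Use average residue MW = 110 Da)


MW = n_residues * 110 Da
MW = 89 * 110
MW = 9790 Da

9790 Da


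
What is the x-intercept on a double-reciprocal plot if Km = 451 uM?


x-intercept = -1/Km
= -1/451
= -0.0022 1/uM

-0.0022 1/uM


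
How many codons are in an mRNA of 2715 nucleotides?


codons = nucleotides / 3
codons = 2715 / 3 = 905

905


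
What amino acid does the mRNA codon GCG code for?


Standard genetic code lookup.
Codon GCG -> Ala

Ala


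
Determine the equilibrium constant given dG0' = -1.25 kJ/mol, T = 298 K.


Keq = exp(-dG0 * 1000 / (R * T))
Keq = exp(-(-1.25) * 1000 / (8.314 * 298))
Keq = 1.6562

1.6562


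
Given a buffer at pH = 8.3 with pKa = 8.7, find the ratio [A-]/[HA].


[A-]/[HA] = 10^(pH - pKa)
= 10^(8.3 - 8.7)
= 0.3981

0.3981


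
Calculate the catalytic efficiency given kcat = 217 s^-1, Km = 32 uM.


Catalytic efficiency = kcat / Km
= 217 / 32
= 6.7812 uM^-1*s^-1

6.7812 uM^-1*s^-1


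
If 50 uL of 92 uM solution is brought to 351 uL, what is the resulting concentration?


C2 = C1 * V1 / V2
C2 = 92 * 50 / 351
C2 = 13.1054 uM

13.1054 uM


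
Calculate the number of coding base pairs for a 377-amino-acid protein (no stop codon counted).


Each amino acid = 1 codon = 3 bp
bp = 377 * 3 = 1131 bp

1131 bp


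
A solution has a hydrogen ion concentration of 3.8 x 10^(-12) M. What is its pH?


pH = -log10([H+])
pH = -log10(3.8 x 10^(-12))
pH = 11.4202

11.4202


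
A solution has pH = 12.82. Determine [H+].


[H+] = 10^(-pH)
[H+] = 10^(-12.82)
[H+] = 1.514e-13 M

1.514e-13 M


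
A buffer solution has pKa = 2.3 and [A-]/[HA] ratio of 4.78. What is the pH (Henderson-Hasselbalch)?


pH = pKa + log10([A-]/[HA])
pH = 2.3 + log10(4.78)
pH = 2.9794

2.9794


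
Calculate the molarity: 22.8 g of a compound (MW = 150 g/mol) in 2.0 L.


C = (mass / MW) / volume
C = (22.8 / 150) / 2.0
C = 0.076 M

0.076 M


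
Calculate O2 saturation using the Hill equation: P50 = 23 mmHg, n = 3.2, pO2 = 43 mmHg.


Y = pO2^n / (P50^n + pO2^n)
Y = 43^3.2 / (23^3.2 + 43^3.2)
Y = 88.1%

88.1%


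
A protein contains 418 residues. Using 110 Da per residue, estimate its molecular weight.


MW = n_residues * 110 Da
MW = 418 * 110
MW = 45980 Da

45980 Da


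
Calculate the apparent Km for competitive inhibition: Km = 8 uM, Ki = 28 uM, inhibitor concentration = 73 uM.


Km_app = Km * (1 + [I]/Ki)
Km_app = 8 * (1 + 73/28)
Km_app = 28.8571 uM

28.8571 uM


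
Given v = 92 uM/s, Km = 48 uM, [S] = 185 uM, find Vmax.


Vmax = v * (Km + [S]) / [S]
Vmax = 92 * (48 + 185) / 185
Vmax = 115.8703 uM/s

115.8703 uM/s


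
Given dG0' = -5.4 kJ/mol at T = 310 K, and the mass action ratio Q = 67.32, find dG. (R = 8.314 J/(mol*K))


dG = dG0' + RT * ln(Q) / 1000
dG = -5.4 + 8.314 * 310 * ln(67.32) / 1000
dG = 5.4492 kJ/mol

5.4492 kJ/mol


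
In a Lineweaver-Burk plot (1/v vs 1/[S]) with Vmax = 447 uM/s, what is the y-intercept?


y-intercept = 1/Vmax
= 1/447
= 0.0022 s/uM

0.0022 s/uM


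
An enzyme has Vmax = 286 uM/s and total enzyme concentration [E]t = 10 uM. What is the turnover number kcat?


kcat = Vmax / [E]t
kcat = 286 / 10
kcat = 28.6 s^-1

28.6 s^-1


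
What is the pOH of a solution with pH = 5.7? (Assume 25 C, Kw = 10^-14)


pOH = 14 - pH
pOH = 14 - 5.7
pOH = 8.3

8.3


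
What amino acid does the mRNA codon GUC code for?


Standard genetic code lookup.
Codon GUC -> Val

Val


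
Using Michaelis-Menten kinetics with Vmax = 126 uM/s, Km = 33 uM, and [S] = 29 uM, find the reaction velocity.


v = Vmax * [S] / (Km + [S])
v = 126 * 29 / (33 + 29)
v = 58.9355 uM/s

58.9355 uM/s


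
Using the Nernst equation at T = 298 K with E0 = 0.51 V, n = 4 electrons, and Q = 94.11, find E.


E = E0 - (RT/nF) * ln(Q)
E = 0.51 - (8.314 * 298 / (4 * 96485)) * ln(94.11)
E = 0.4808 V

0.4808 V


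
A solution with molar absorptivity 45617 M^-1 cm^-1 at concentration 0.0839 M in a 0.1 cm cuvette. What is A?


A = epsilon * c * l
A = 45617 * 0.0839 * 0.1
A = 382.7266

382.7266


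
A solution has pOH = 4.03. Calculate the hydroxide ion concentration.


[OH-] = 10^(-pOH)
[OH-] = 10^(-4.03)
[OH-] = 9.333e-05 M

9.333e-05 M


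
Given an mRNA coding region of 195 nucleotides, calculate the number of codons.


codons = nucleotides / 3
codons = 195 / 3 = 65

65


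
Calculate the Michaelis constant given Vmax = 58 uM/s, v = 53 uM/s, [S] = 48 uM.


Km = [S] * (Vmax - v) / v
Km = 48 * (58 - 53) / 53
Km = 4.5283 uM

4.5283 uM


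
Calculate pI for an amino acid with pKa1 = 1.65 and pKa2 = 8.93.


pI = (pKa1 + pKa2) / 2
pI = (1.65 + 8.93) / 2
pI = 5.29

5.29


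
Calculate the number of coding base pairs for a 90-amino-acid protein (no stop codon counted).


Each amino acid = 1 codon = 3 bp
bp = 90 * 3 = 270 bp

270 bp


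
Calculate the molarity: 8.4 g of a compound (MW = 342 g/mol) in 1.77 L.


C = (mass / MW) / volume
C = (8.4 / 342) / 1.77
C = 0.0139 M

0.0139 M


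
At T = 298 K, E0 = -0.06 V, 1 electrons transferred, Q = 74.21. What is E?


E = E0 - (RT/nF) * ln(Q)
E = -0.06 - (8.314 * 298 / (1 * 96485)) * ln(74.21)
E = -0.1706 V

-0.1706 V


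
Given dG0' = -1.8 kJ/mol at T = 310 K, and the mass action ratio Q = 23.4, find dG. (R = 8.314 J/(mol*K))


dG = dG0' + RT * ln(Q) / 1000
dG = -1.8 + 8.314 * 310 * ln(23.4) / 1000
dG = 6.3257 kJ/mol

6.3257 kJ/mol


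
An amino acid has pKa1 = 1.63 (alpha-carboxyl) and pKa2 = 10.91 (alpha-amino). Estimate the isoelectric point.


pI = (pKa1 + pKa2) / 2
pI = (1.63 + 10.91) / 2
pI = 6.27

6.27


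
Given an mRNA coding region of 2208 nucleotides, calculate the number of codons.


codons = nucleotides / 3
codons = 2208 / 3 = 736

736


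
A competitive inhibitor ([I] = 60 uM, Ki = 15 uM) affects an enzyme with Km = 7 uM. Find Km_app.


Km_app = Km * (1 + [I]/Ki)
Km_app = 7 * (1 + 60/15)
Km_app = 35.0 uM

35.0 uM


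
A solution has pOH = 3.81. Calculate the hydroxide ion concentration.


[OH-] = 10^(-pOH)
[OH-] = 10^(-3.81)
[OH-] = 1.549e-04 M

1.549e-04 M


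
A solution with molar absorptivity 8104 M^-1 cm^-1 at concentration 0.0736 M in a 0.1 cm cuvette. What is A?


A = epsilon * c * l
A = 8104 * 0.0736 * 0.1
A = 59.6454

59.6454


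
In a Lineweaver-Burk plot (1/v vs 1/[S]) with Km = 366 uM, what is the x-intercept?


x-intercept = -1/Km
= -1/366
= -0.0027 1/uM

-0.0027 1/uM


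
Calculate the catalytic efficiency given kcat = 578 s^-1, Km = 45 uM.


Catalytic efficiency = kcat / Km
= 578 / 45
= 12.8444 uM^-1*s^-1

12.8444 uM^-1*s^-1


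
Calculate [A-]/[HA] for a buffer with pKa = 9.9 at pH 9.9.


[A-]/[HA] = 10^(pH - pKa)
= 10^(9.9 - 9.9)
= 1.0

1.0


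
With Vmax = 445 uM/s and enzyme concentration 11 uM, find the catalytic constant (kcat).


kcat = Vmax / [E]t
kcat = 445 / 11
kcat = 40.4545 s^-1

40.4545 s^-1


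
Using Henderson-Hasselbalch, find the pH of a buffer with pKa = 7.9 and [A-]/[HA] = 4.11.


pH = pKa + log10([A-]/[HA])
pH = 7.9 + log10(4.11)
pH = 8.5138

8.5138


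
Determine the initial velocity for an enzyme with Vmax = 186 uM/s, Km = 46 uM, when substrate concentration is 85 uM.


v = Vmax * [S] / (Km + [S])
v = 186 * 85 / (46 + 85)
v = 120.687 uM/s

120.687 uM/s


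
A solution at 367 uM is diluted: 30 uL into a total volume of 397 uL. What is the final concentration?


C2 = C1 * V1 / V2
C2 = 367 * 30 / 397
C2 = 27.733 uM

27.733 uM


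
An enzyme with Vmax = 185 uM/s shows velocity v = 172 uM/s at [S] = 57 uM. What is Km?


Km = [S] * (Vmax - v) / v
Km = 57 * (185 - 172) / 172
Km = 4.3081 uM

4.3081 uM


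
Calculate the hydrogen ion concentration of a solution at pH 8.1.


[H+] = 10^(-pH)
[H+] = 10^(-8.1)
[H+] = 7.943e-09 M

7.943e-09 M


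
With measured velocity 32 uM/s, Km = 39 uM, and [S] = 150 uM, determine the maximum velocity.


Vmax = v * (Km + [S]) / [S]
Vmax = 32 * (39 + 150) / 150
Vmax = 40.32 uM/s

40.32 uM/s


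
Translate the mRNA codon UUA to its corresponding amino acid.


Standard genetic code lookup.
Codon UUA -> Leu

Leu


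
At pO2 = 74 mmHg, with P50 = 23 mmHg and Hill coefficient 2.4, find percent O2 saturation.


Y = pO2^n / (P50^n + pO2^n)
Y = 74^2.4 / (23^2.4 + 74^2.4)
Y = 94.29%

94.29%


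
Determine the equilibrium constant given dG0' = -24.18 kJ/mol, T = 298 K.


Keq = exp(-dG0 * 1000 / (R * T))
Keq = exp(-(-24.18) * 1000 / (8.314 * 298))
Keq = 17318.9216

17318.9216


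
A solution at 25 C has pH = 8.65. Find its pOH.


pOH = 14 - pH
pOH = 14 - 8.65
pOH = 5.35

5.35


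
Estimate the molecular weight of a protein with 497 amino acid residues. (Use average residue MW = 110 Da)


MW = n_residues * 110 Da
MW = 497 * 110
MW = 54670 Da

54670 Da


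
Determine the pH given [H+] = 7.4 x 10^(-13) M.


pH = -log10([H+])
pH = -log10(7.4 x 10^(-13))
pH = 12.1308

12.1308


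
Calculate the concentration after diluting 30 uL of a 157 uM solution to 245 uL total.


C2 = C1 * V1 / V2
C2 = 157 * 30 / 245
C2 = 19.2245 uM

19.2245 uM


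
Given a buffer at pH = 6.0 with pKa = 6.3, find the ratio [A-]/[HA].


[A-]/[HA] = 10^(pH - pKa)
= 10^(6.0 - 6.3)
= 0.5012

0.5012


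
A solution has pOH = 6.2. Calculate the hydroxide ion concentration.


[OH-] = 10^(-pOH)
[OH-] = 10^(-6.2)
[OH-] = 6.310e-07 M

6.310e-07 M


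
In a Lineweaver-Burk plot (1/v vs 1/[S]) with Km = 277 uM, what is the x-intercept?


x-intercept = -1/Km
= -1/277
= -0.0036 1/uM

-0.0036 1/uM


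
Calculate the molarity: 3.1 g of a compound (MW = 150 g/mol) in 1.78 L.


C = (mass / MW) / volume
C = (3.1 / 150) / 1.78
C = 0.0116 M

0.0116 M


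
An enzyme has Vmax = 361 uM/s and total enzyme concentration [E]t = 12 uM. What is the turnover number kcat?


kcat = Vmax / [E]t
kcat = 361 / 12
kcat = 30.0833 s^-1

30.0833 s^-1


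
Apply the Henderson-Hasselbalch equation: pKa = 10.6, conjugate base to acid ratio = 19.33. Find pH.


pH = pKa + log10([A-]/[HA])
pH = 10.6 + log10(19.33)
pH = 11.8862

11.8862


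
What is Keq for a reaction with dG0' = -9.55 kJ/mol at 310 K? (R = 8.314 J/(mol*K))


Keq = exp(-dG0 * 1000 / (R * T))
Keq = exp(-(-9.55) * 1000 / (8.314 * 310))
Keq = 40.6651

40.6651


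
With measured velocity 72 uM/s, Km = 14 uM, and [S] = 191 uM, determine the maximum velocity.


Vmax = v * (Km + [S]) / [S]
Vmax = 72 * (14 + 191) / 191
Vmax = 77.2775 uM/s

77.2775 uM/s


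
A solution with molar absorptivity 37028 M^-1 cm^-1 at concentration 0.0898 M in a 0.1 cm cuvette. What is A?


A = epsilon * c * l
A = 37028 * 0.0898 * 0.1
A = 332.5114

332.5114


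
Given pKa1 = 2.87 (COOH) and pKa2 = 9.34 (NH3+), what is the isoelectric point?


pI = (pKa1 + pKa2) / 2
pI = (2.87 + 9.34) / 2
pI = 6.105

6.105


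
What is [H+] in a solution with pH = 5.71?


[H+] = 10^(-pH)
[H+] = 10^(-5.71)
[H+] = 1.950e-06 M

1.950e-06 M


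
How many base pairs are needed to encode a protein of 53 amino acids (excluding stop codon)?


Each amino acid = 1 codon = 3 bp
bp = 53 * 3 = 159 bp

159 bp


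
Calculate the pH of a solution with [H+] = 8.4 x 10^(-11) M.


pH = -log10([H+])
pH = -log10(8.4 x 10^(-11))
pH = 10.0757

10.0757


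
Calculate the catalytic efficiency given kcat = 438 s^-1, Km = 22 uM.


Catalytic efficiency = kcat / Km
= 438 / 22
= 19.9091 uM^-1*s^-1

19.9091 uM^-1*s^-1


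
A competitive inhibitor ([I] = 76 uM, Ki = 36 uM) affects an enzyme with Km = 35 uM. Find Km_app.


Km_app = Km * (1 + [I]/Ki)
Km_app = 35 * (1 + 76/36)
Km_app = 108.8889 uM

108.8889 uM


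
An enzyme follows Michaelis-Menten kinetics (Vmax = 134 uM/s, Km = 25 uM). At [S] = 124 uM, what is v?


v = Vmax * [S] / (Km + [S])
v = 134 * 124 / (25 + 124)
v = 111.5168 uM/s

111.5168 uM/s


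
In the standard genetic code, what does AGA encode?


Standard genetic code lookup.
Codon AGA -> Arg

Arg


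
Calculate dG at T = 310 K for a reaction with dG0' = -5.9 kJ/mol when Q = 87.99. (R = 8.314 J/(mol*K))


dG = dG0' + RT * ln(Q) / 1000
dG = -5.9 + 8.314 * 310 * ln(87.99) / 1000
dG = 5.6393 kJ/mol

5.6393 kJ/mol


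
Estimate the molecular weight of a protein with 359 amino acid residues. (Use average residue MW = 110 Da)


MW = n_residues * 110 Da
MW = 359 * 110
MW = 39490 Da

39490 Da


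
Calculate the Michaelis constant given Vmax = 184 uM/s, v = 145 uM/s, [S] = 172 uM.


Km = [S] * (Vmax - v) / v
Km = 172 * (184 - 145) / 145
Km = 46.2621 uM

46.2621 uM


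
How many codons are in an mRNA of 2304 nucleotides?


codons = nucleotides / 3
codons = 2304 / 3 = 768

768


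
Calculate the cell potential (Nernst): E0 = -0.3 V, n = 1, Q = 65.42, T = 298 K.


E = E0 - (RT/nF) * ln(Q)
E = -0.3 - (8.314 * 298 / (1 * 96485)) * ln(65.42)
E = -0.4074 V

-0.4074 V


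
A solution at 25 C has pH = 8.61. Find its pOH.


pOH = 14 - pH
pOH = 14 - 8.61
pOH = 5.39

5.39


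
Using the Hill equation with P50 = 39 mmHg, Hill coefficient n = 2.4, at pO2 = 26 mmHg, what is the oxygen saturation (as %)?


Y = pO2^n / (P50^n + pO2^n)
Y = 26^2.4 / (39^2.4 + 26^2.4)
Y = 27.43%

27.43%


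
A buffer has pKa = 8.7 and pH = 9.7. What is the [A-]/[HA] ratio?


[A-]/[HA] = 10^(pH - pKa)
= 10^(9.7 - 8.7)
= 10.0

10.0


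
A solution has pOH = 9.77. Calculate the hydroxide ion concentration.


[OH-] = 10^(-pOH)
[OH-] = 10^(-9.77)
[OH-] = 1.698e-10 M

1.698e-10 M


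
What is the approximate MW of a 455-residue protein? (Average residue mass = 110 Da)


MW = n_residues * 110 Da
MW = 455 * 110
MW = 50050 Da

50050 Da


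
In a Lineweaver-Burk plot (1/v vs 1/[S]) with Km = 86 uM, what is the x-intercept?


x-intercept = -1/Km
= -1/86
= -0.0116 1/uM

-0.0116 1/uM


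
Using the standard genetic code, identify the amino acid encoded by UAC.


Standard genetic code lookup.
Codon UAC -> Tyr

Tyr


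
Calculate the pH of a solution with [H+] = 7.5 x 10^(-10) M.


pH = -log10([H+])
pH = -log10(7.5 x 10^(-10))
pH = 9.1249

9.1249


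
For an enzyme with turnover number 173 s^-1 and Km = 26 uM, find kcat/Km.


Catalytic efficiency = kcat / Km
= 173 / 26
= 6.6538 uM^-1*s^-1

6.6538 uM^-1*s^-1


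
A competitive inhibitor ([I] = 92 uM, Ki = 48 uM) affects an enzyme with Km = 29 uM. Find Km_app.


Km_app = Km * (1 + [I]/Ki)
Km_app = 29 * (1 + 92/48)
Km_app = 84.5833 uM

84.5833 uM


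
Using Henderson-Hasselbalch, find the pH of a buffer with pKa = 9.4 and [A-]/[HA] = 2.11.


pH = pKa + log10([A-]/[HA])
pH = 9.4 + log10(2.11)
pH = 9.7243

9.7243


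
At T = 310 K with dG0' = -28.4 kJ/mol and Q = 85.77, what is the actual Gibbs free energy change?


dG = dG0' + RT * ln(Q) / 1000
dG = -28.4 + 8.314 * 310 * ln(85.77) / 1000
dG = -16.9265 kJ/mol

-16.9265 kJ/mol


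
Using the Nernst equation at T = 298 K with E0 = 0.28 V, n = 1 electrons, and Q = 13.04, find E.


E = E0 - (RT/nF) * ln(Q)
E = 0.28 - (8.314 * 298 / (1 * 96485)) * ln(13.04)
E = 0.2141 V

0.2141 V


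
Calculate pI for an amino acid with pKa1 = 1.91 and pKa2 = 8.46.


pI = (pKa1 + pKa2) / 2
pI = (1.91 + 8.46) / 2
pI = 5.185

5.185


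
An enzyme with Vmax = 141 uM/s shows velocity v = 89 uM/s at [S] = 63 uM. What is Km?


Km = [S] * (Vmax - v) / v
Km = 63 * (141 - 89) / 89
Km = 36.809 uM

36.809 uM


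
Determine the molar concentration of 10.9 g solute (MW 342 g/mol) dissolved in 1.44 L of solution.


C = (mass / MW) / volume
C = (10.9 / 342) / 1.44
C = 0.0221 M

0.0221 M


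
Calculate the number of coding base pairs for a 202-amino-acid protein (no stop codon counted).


Each amino acid = 1 codon = 3 bp
bp = 202 * 3 = 606 bp

606 bp


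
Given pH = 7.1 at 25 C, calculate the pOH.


pOH = 14 - pH
pOH = 14 - 7.1
pOH = 6.9

6.9


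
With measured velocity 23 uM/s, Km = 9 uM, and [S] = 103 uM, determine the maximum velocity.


Vmax = v * (Km + [S]) / [S]
Vmax = 23 * (9 + 103) / 103
Vmax = 25.0097 uM/s

25.0097 uM/s


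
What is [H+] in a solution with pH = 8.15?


[H+] = 10^(-pH)
[H+] = 10^(-8.15)
[H+] = 7.079e-09 M

7.079e-09 M


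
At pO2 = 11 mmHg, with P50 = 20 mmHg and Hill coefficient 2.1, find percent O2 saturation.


Y = pO2^n / (P50^n + pO2^n)
Y = 11^2.1 / (20^2.1 + 11^2.1)
Y = 22.18%

22.18%


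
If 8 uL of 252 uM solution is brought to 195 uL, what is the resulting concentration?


C2 = C1 * V1 / V2
C2 = 252 * 8 / 195
C2 = 10.3385 uM

10.3385 uM


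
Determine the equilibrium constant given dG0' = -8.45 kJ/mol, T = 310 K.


Keq = exp(-dG0 * 1000 / (R * T))
Keq = exp(-(-8.45) * 1000 / (8.314 * 310))
Keq = 26.5379

26.5379


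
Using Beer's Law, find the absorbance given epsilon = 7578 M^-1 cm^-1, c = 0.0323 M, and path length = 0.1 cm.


A = epsilon * c * l
A = 7578 * 0.0323 * 0.1
A = 24.4769

24.4769


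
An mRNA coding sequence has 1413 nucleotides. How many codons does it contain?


codons = nucleotides / 3
codons = 1413 / 3 = 471

471


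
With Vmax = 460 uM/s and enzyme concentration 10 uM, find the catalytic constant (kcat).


kcat = Vmax / [E]t
kcat = 460 / 10
kcat = 46.0 s^-1

46.0 s^-1


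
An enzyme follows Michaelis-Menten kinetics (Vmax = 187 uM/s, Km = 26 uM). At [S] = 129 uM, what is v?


v = Vmax * [S] / (Km + [S])
v = 187 * 129 / (26 + 129)
v = 155.6323 uM/s

155.6323 uM/s


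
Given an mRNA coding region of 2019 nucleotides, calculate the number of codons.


codons = nucleotides / 3
codons = 2019 / 3 = 673

673


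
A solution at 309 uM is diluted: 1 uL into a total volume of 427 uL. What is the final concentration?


C2 = C1 * V1 / V2
C2 = 309 * 1 / 427
C2 = 0.7237 uM

0.7237 uM


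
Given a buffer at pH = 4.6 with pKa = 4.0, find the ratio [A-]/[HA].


[A-]/[HA] = 10^(pH - pKa)
= 10^(4.6 - 4.0)
= 3.9811

3.9811


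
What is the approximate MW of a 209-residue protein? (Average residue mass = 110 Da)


MW = n_residues * 110 Da
MW = 209 * 110
MW = 22990 Da

22990 Da


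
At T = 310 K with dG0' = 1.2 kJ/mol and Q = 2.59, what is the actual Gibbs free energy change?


dG = dG0' + RT * ln(Q) / 1000
dG = 1.2 + 8.314 * 310 * ln(2.59) / 1000
dG = 3.6527 kJ/mol

3.6527 kJ/mol


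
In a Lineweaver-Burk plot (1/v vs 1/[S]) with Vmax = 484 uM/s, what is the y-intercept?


y-intercept = 1/Vmax
= 1/484
= 0.0021 s/uM

0.0021 s/uM


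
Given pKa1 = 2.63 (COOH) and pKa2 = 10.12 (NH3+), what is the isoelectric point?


pI = (pKa1 + pKa2) / 2
pI = (2.63 + 10.12) / 2
pI = 6.375

6.375


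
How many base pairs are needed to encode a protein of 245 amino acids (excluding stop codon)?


Each amino acid = 1 codon = 3 bp
bp = 245 * 3 = 735 bp

735 bp


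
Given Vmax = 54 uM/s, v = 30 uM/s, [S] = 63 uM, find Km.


Km = [S] * (Vmax - v) / v
Km = 63 * (54 - 30) / 30
Km = 50.4 uM

50.4 uM


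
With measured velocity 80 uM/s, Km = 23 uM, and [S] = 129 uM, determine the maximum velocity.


Vmax = v * (Km + [S]) / [S]
Vmax = 80 * (23 + 129) / 129
Vmax = 94.2636 uM/s

94.2636 uM/s


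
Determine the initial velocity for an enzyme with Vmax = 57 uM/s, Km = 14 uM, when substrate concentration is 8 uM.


v = Vmax * [S] / (Km + [S])
v = 57 * 8 / (14 + 8)
v = 20.7273 uM/s

20.7273 uM/s


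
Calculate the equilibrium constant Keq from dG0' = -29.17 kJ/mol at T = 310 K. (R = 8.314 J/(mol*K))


Keq = exp(-dG0 * 1000 / (R * T))
Keq = exp(-(-29.17) * 1000 / (8.314 * 310))
Keq = 82278.9319

82278.9319


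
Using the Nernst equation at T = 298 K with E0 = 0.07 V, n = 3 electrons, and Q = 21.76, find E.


E = E0 - (RT/nF) * ln(Q)
E = 0.07 - (8.314 * 298 / (3 * 96485)) * ln(21.76)
E = 0.0436 V

0.0436 V


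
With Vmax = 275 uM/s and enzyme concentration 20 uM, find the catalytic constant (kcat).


kcat = Vmax / [E]t
kcat = 275 / 20
kcat = 13.75 s^-1

13.75 s^-1


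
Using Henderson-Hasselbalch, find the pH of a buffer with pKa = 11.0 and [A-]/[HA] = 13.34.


pH = pKa + log10([A-]/[HA])
pH = 11.0 + log10(13.34)
pH = 12.1252

12.1252


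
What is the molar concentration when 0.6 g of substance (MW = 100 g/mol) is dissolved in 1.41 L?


C = (mass / MW) / volume
C = (0.6 / 100) / 1.41
C = 0.0043 M

0.0043 M


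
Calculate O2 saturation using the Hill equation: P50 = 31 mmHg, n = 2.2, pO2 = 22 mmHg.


Y = pO2^n / (P50^n + pO2^n)
Y = 22^2.2 / (31^2.2 + 22^2.2)
Y = 31.98%

31.98%


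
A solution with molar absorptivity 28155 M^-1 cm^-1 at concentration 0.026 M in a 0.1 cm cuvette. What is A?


A = epsilon * c * l
A = 28155 * 0.026 * 0.1
A = 73.203

73.203


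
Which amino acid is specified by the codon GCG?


Standard genetic code lookup.
Codon GCG -> Ala

Ala


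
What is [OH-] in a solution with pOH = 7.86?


[OH-] = 10^(-pOH)
[OH-] = 10^(-7.86)
[OH-] = 1.380e-08 M

1.380e-08 M


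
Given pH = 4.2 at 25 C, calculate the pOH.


pOH = 14 - pH
pOH = 14 - 4.2
pOH = 9.8

9.8


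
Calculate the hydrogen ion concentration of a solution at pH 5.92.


[H+] = 10^(-pH)
[H+] = 10^(-5.92)
[H+] = 1.202e-06 M

1.202e-06 M


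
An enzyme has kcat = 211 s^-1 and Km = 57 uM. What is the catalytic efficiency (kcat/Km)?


Catalytic efficiency = kcat / Km
= 211 / 57
= 3.7018 uM^-1*s^-1

3.7018 uM^-1*s^-1


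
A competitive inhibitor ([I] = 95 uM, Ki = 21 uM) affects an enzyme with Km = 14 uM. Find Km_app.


Km_app = Km * (1 + [I]/Ki)
Km_app = 14 * (1 + 95/21)
Km_app = 77.3333 uM

77.3333 uM


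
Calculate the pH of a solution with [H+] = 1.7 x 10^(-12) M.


pH = -log10([H+])
pH = -log10(1.7 x 10^(-12))
pH = 11.7696

11.7696


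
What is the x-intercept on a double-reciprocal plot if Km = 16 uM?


x-intercept = -1/Km
= -1/16
= -0.0625 1/uM

-0.0625 1/uM


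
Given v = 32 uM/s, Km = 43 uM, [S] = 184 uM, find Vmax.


Vmax = v * (Km + [S]) / [S]
Vmax = 32 * (43 + 184) / 184
Vmax = 39.4783 uM/s

39.4783 uM/s


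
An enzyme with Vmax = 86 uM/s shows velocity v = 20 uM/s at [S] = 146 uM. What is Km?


Km = [S] * (Vmax - v) / v
Km = 146 * (86 - 20) / 20
Km = 481.8 uM

481.8 uM


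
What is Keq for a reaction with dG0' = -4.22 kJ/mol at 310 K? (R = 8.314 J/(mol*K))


Keq = exp(-dG0 * 1000 / (R * T))
Keq = exp(-(-4.22) * 1000 / (8.314 * 310))
Keq = 5.1415

5.1415


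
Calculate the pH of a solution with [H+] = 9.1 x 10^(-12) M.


pH = -log10([H+])
pH = -log10(9.1 x 10^(-12))
pH = 11.041

11.041


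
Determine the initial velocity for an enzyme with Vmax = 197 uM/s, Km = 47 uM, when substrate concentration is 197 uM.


v = Vmax * [S] / (Km + [S])
v = 197 * 197 / (47 + 197)
v = 159.0533 uM/s

159.0533 uM/s


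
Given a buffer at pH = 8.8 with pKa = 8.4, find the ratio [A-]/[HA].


[A-]/[HA] = 10^(pH - pKa)
= 10^(8.8 - 8.4)
= 2.5119

2.5119


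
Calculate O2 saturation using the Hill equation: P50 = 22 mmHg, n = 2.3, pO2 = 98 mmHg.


Y = pO2^n / (P50^n + pO2^n)
Y = 98^2.3 / (22^2.3 + 98^2.3)
Y = 96.88%

96.88%


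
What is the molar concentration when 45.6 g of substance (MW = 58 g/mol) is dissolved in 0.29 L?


C = (mass / MW) / volume
C = (45.6 / 58) / 0.29
C = 2.7111 M

2.7111 M


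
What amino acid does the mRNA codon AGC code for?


Standard genetic code lookup.
Codon AGC -> Ser

Ser


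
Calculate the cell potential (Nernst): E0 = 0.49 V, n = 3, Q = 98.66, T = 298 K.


E = E0 - (RT/nF) * ln(Q)
E = 0.49 - (8.314 * 298 / (3 * 96485)) * ln(98.66)
E = 0.4507 V

0.4507 V


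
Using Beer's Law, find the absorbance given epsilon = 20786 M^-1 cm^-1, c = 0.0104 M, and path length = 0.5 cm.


A = epsilon * c * l
A = 20786 * 0.0104 * 0.5
A = 108.0872

108.0872


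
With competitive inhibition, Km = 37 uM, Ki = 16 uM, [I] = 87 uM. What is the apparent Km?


Km_app = Km * (1 + [I]/Ki)
Km_app = 37 * (1 + 87/16)
Km_app = 238.1875 uM

238.1875 uM


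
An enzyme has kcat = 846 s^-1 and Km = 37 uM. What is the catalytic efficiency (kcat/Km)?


Catalytic efficiency = kcat / Km
= 846 / 37
= 22.8649 uM^-1*s^-1

22.8649 uM^-1*s^-1


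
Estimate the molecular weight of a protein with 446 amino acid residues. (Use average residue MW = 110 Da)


MW = n_residues * 110 Da
MW = 446 * 110
MW = 49060 Da

49060 Da


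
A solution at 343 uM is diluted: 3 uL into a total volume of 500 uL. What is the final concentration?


C2 = C1 * V1 / V2
C2 = 343 * 3 / 500
C2 = 2.058 uM

2.058 uM


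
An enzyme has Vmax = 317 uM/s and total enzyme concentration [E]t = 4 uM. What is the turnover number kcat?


kcat = Vmax / [E]t
kcat = 317 / 4
kcat = 79.25 s^-1

79.25 s^-1


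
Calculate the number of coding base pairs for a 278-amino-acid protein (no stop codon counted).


Each amino acid = 1 codon = 3 bp
bp = 278 * 3 = 834 bp

834 bp


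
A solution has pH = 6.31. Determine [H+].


[H+] = 10^(-pH)
[H+] = 10^(-6.31)
[H+] = 4.898e-07 M

4.898e-07 M


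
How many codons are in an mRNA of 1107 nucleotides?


codons = nucleotides / 3
codons = 1107 / 3 = 369

369


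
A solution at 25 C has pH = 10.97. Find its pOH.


pOH = 14 - pH
pOH = 14 - 10.97
pOH = 3.03

3.03


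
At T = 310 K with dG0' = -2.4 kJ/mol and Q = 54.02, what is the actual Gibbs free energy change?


dG = dG0' + RT * ln(Q) / 1000
dG = -2.4 + 8.314 * 310 * ln(54.02) / 1000
dG = 7.8819 kJ/mol

7.8819 kJ/mol


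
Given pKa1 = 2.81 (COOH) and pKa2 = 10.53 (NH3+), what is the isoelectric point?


pI = (pKa1 + pKa2) / 2
pI = (2.81 + 10.53) / 2
pI = 6.67

6.67


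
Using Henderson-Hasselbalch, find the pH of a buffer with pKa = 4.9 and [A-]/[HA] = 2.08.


pH = pKa + log10([A-]/[HA])
pH = 4.9 + log10(2.08)
pH = 5.2181

5.2181


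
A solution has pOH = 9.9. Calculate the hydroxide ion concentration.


[OH-] = 10^(-pOH)
[OH-] = 10^(-9.9)
[OH-] = 1.259e-10 M

1.259e-10 M


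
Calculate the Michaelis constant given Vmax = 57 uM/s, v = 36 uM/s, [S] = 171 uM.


Km = [S] * (Vmax - v) / v
Km = 171 * (57 - 36) / 36
Km = 99.75 uM

99.75 uM


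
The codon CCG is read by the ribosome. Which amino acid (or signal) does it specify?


Standard genetic code lookup.
Codon CCG -> Pro

Pro


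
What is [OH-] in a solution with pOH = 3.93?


[OH-] = 10^(-pOH)
[OH-] = 10^(-3.93)
[OH-] = 1.175e-04 M

1.175e-04 M


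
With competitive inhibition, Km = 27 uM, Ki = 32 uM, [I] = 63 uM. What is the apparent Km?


Km_app = Km * (1 + [I]/Ki)
Km_app = 27 * (1 + 63/32)
Km_app = 80.1562 uM

80.1562 uM


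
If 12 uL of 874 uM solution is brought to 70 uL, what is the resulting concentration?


C2 = C1 * V1 / V2
C2 = 874 * 12 / 70
C2 = 149.8286 uM

149.8286 uM


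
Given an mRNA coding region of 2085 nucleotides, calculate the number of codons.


codons = nucleotides / 3
codons = 2085 / 3 = 695

695


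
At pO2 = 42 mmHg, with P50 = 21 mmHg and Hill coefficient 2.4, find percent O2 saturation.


Y = pO2^n / (P50^n + pO2^n)
Y = 42^2.4 / (21^2.4 + 42^2.4)
Y = 84.07%

84.07%


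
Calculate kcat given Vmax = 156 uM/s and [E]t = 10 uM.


kcat = Vmax / [E]t
kcat = 156 / 10
kcat = 15.6 s^-1

15.6 s^-1
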